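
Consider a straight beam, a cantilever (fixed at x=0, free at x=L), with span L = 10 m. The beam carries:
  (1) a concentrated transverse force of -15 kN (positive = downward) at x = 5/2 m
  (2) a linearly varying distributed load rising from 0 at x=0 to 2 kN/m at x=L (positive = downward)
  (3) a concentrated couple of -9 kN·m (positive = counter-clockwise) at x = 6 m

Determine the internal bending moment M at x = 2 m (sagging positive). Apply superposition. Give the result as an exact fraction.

M(2) = -1453/30 kN·m

Load 1 — point force P=-15 kN at a=5/2 m (b=L-a=15/2):
  M_1 = -P(a-x)  [x≤a] = -(-15)·((5/2)-2) = 15/2 kN·m
Load 2 — triangular load w₀=2 kN/m (0→w₀ over full span):
  M_2 = w₀Lx/2 - w₀L²/3 - w₀x³/(6L) = 2·10·2/2 - 2·10²/3 - 2·2³/(6·10) = -704/15 kN·m
Load 3 — applied couple M₀=-9 kN·m at a=6 m (b=L-a=4):
  M_3 = M₀  [x≤a] = (-9) = -9 kN·m
Superposition: M = Σ M_i = -1453/30 kN·m ≈ -48.433333 kN·m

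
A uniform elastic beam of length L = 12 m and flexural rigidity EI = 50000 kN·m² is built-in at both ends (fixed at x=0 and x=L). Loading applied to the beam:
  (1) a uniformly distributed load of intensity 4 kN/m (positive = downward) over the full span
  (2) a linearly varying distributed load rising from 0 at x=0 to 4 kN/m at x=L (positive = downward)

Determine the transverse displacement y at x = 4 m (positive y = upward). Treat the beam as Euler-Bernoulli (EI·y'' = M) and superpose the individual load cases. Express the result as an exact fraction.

y(4) = -704/140625 m

Load 1 — uniform load w=4 kN/m over full span:
  y_1 = -wx²(L-x)²/(24EI) = -4·4²·(12-4)²/(24·50000) = -32/9375 m
Load 2 — triangular load w₀=4 kN/m (0→w₀ over full span):
  y_2 = -w₀x²(L-x)²(x+2L)/(120LEI) = -4·4²·(12-4)²·(4+2·12)/(120·12·50000) = -224/140625 m
Superposition: y = Σ y_i = -704/140625 m ≈ -0.005006 m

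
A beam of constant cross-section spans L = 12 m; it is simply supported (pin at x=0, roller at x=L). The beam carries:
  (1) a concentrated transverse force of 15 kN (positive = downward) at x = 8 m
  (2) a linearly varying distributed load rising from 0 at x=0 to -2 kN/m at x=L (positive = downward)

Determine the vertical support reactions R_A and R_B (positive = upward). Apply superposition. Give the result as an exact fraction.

R_A = 1 kN, R_B = 2 kN

Load 1 — point force P=15 kN at a=8 m (b=L-a=4):
  R_A = Pb/L = 15·4/12 = 5 kN
  R_B = Pa/L = 15·8/12 = 10 kN
Load 2 — triangular load w₀=-2 kN/m (0→w₀ over full span):
  R_A = w₀L/6 = (-2)·12/6 = -4 kN
  R_B = w₀L/3 = (-2)·12/3 = -8 kN
Superposition: R_A = 1 kN, R_B = 2 kN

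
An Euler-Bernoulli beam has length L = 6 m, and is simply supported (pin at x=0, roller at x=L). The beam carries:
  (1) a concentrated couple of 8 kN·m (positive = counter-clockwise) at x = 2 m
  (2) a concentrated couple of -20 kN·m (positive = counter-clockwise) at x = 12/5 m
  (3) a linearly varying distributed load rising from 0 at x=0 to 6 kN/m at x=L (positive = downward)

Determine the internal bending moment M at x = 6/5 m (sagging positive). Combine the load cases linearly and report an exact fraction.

Load 1 — applied couple M₀=8 kN·m at a=2 m (b=L-a=4):
  M_1 = M₀x/L  [x≤a] = 8·(6/5)/6 = 8/5 kN·m
Load 2 — applied couple M₀=-20 kN·m at a=12/5 m (b=L-a=18/5):
  M_2 = M₀x/L  [x≤a] = (-20)·(6/5)/6 = -4 kN·m
Load 3 — triangular load w₀=6 kN/m (0→w₀ over full span):
  M_3 = w₀Lx/6 - w₀x³/(6L) = 6·6·(6/5)/6 - 6·(6/5)³/(6·6) = 864/125 kN·m
Superposition: M = Σ M_i = 564/125 kN·m ≈ 4.512000 kN·m

M(6/5) = 564/125 kN·m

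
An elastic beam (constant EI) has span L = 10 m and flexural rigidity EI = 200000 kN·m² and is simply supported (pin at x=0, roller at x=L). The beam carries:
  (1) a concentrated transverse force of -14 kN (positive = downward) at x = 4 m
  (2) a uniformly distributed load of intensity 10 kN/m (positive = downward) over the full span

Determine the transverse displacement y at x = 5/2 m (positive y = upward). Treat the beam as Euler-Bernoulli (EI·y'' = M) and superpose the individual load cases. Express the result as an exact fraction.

Load 1 — point force P=-14 kN at a=4 m (b=L-a=6):
  y_1 = -Pbx(L²-b²-x²)/(6LEI)  [x≤a] = -(-14)·6·(5/2)·(10²-6²-(5/2)²)/(6·10·200000) = 1617/1600000 m
Load 2 — uniform load w=10 kN/m over full span:
  y_2 = -wx(L³-2Lx²+x³)/(24EI) = -10·(5/2)·(10³-2·10·(5/2)²+(5/2)³)/(24·200000) = -19/4096 m
Superposition: y = Σ y_i = -46439/12800000 m ≈ -0.003628 m

y(5/2) = -46439/12800000 m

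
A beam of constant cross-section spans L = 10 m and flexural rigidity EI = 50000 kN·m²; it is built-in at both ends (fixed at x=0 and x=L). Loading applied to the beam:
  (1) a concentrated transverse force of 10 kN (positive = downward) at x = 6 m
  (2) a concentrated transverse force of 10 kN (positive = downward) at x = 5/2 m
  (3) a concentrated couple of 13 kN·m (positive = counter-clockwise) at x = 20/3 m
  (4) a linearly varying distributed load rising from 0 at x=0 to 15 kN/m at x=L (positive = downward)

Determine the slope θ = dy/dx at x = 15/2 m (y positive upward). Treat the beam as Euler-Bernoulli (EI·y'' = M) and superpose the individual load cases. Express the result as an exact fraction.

Load 1 — point force P=10 kN at a=6 m (b=L-a=4):
  θ_1 = Pa²(L-x)(2bL-(3b+a)(L-x))/(2L³EI)  [x>a] = 10·6²·(10-(15/2))·(2·4·10-(3·4+6)·(10-(15/2)))/(2·10³·50000) = 63/200000 rad
Load 2 — point force P=10 kN at a=5/2 m (b=L-a=15/2):
  θ_2 = Pa²(L-x)(2bL-(3b+a)(L-x))/(2L³EI)  [x>a] = 10·(5/2)²·(10-(15/2))·(2·(15/2)·10-(3·(15/2)+(5/2))·(10-(15/2)))/(2·10³·50000) = 7/51200 rad
Load 3 — applied couple M₀=13 kN·m at a=20/3 m (b=L-a=10/3):
  θ_3 = (R_Ax²/2 - M_Ax - M₀(x-a))/EI  [x>a] with R_A=26/15, M_A=13/3 = ((26/15)·(15/2)²/2 - (13/3)·(15/2) - 13·((15/2)-(20/3)))/50000 = 13/120000 rad
Load 4 — triangular load w₀=15 kN/m (0→w₀ over full span):
  θ_4 = -w₀(2x(L-x)(L-2x)(x+2L)+x²(L-x)²)/(120LEI) = -15·(2·(15/2)·(10-(15/2))·(10-2·(15/2))·((15/2)+2·10)+(15/2)²·(10-(15/2))²)/(120·10·50000) = 123/102400 rad
Superposition: θ = Σ θ_i = 67631/38400000 rad ≈ 0.001761 rad

θ(15/2) = 67631/38400000 rad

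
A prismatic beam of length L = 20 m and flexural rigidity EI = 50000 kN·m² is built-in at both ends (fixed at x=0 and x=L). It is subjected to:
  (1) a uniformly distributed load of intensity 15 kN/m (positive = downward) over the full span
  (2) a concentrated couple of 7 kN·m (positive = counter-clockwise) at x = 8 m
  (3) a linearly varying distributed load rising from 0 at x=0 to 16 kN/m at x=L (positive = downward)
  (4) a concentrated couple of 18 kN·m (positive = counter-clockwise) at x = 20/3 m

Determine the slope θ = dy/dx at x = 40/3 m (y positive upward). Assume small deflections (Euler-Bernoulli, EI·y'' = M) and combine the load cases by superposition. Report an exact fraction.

θ(40/3) = 82954/3796875 rad

Load 1 — uniform load w=15 kN/m over full span:
  θ_1 = -wx(L-x)(L-2x)/(12EI) = -15·(40/3)·(20-(40/3))·(20-2·(40/3))/(12·50000) = 2/135 rad
Load 2 — applied couple M₀=7 kN·m at a=8 m (b=L-a=12):
  θ_2 = (R_Ax²/2 - M_Ax - M₀(x-a))/EI  [x>a] with R_A=63/125, M_A=21/25 = ((63/125)·(40/3)²/2 - (21/25)·(40/3) - 7·((40/3)-8))/50000 = -7/93750 rad
Load 3 — triangular load w₀=16 kN/m (0→w₀ over full span):
  θ_3 = -w₀(2x(L-x)(L-2x)(x+2L)+x²(L-x)²)/(120LEI) = -16·(2·(40/3)·(20-(40/3))·(20-2·(40/3))·((40/3)+2·20)+(40/3)²·(20-(40/3))²)/(120·20·50000) = 224/30375 rad
Load 4 — applied couple M₀=18 kN·m at a=20/3 m (b=L-a=40/3):
  θ_4 = (R_Ax²/2 - M_Ax - M₀(x-a))/EI  [x>a] with R_A=6/5, M_A=0 = ((6/5)·(40/3)²/2 - 0·(40/3) - 18·((40/3)-(20/3)))/50000 = -1/3750 rad
Superposition: θ = Σ θ_i = 82954/3796875 rad ≈ 0.021848 rad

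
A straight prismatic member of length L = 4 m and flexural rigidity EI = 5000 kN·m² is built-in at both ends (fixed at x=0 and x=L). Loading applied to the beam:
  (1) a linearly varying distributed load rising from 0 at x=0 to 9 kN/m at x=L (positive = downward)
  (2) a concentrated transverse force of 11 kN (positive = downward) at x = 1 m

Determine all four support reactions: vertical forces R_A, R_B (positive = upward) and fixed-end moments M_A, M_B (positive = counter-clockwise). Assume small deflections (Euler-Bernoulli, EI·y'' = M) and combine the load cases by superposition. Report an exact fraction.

R_A = 2349/160 kN, M_A = 879/80 kN·m, R_B = 2291/160 kN, M_B = -741/80 kN·m

Load 1 — triangular load w₀=9 kN/m (0→w₀ over full span):
  R_A = 3w₀L/20 = 3·9·4/20 = 27/5 kN
  M_A = w₀L²/30 = 9·4²/30 = 24/5 kN·m
  R_B = 7w₀L/20 = 7·9·4/20 = 63/5 kN
  M_B = -w₀L²/20 = -9·4²/20 = -36/5 kN·m
Load 2 — point force P=11 kN at a=1 m (b=L-a=3):
  R_A = Pb²(3a+b)/L³ = 11·3²·(3·1+3)/4³ = 297/32 kN
  M_A = Pab²/L² = 11·1·3²/4² = 99/16 kN·m
  R_B = Pa²(a+3b)/L³ = 11·1²·(1+3·3)/4³ = 55/32 kN
  M_B = -Pa²b/L² = -11·1²·3/4² = -33/16 kN·m
Superposition: R_A = 2349/160 kN, M_A = 879/80 kN·m, R_B = 2291/160 kN, M_B = -741/80 kN·m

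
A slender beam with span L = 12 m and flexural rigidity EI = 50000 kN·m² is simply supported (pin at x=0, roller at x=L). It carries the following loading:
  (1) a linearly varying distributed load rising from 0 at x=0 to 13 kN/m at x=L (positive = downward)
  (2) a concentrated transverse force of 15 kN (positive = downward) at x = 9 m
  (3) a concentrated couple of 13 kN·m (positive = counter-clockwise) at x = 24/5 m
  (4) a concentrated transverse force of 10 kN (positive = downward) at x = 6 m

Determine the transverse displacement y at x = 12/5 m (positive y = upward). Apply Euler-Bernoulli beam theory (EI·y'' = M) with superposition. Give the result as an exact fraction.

y(12/5) = -43124589/1562500000 m

Load 1 — triangular load w₀=13 kN/m (0→w₀ over full span):
  y_1 = -w₀x(7L⁴-10L²x²+3x⁴)/(360LEI) = -13·(12/5)·(7·12⁴-10·12²·(12/5)²+3·(12/5)⁴)/(360·12·50000) = -965952/48828125 m
Load 2 — point force P=15 kN at a=9 m (b=L-a=3):
  y_2 = -Pbx(L²-b²-x²)/(6LEI)  [x≤a] = -15·3·(12/5)·(12²-3²-(12/5)²)/(6·12·50000) = -9693/2500000 m
Load 3 — applied couple M₀=13 kN·m at a=24/5 m (b=L-a=36/5):
  y_3 = (M₀x³/(6L)+C₁x)/EI  [x≤a] with C₁=M₀(3b²-L²)/(6L)=52/25 = (13·(12/5)³/(6·12)+(52/25)·(12/5))/50000 = 117/781250 m
Load 4 — point force P=10 kN at a=6 m (b=L-a=6):
  y_4 = -Pbx(L²-b²-x²)/(6LEI)  [x≤a] = -10·6·(12/5)·(12²-6²-(12/5)²)/(6·12·50000) = -639/156250 m
Superposition: y = Σ y_i = -43124589/1562500000 m ≈ -0.027600 m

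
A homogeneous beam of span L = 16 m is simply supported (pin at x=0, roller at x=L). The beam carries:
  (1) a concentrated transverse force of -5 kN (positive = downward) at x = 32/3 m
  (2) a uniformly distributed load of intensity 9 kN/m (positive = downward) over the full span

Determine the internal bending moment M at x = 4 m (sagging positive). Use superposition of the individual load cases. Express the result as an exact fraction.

M(4) = 628/3 kN·m

Load 1 — point force P=-5 kN at a=32/3 m (b=L-a=16/3):
  M_1 = Pbx/L  [x≤a] = (-5)·(16/3)·4/16 = -20/3 kN·m
Load 2 — uniform load w=9 kN/m over full span:
  M_2 = wx(L-x)/2 = 9·4·(16-4)/2 = 216 kN·m
Superposition: M = Σ M_i = 628/3 kN·m ≈ 209.333333 kN·m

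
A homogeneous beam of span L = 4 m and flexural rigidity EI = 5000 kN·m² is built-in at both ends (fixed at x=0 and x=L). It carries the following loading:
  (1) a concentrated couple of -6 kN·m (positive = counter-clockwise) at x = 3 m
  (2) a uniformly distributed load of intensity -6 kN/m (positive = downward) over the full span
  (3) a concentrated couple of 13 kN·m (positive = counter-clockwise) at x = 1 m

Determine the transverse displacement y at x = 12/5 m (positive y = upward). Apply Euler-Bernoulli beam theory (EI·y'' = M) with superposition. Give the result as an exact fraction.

y(12/5) = 4939/3125000 m

Load 1 — applied couple M₀=-6 kN·m at a=3 m (b=L-a=1):
  y_1 = (R_Ax³/6 - M_Ax²/2)/EI  [x≤a] with R_A=-27/16, M_A=-15/8 = ((-27/16)·(12/5)³/6 - (-15/8)·(12/5)²/2)/5000 = 189/625000 m
Load 2 — uniform load w=-6 kN/m over full span:
  y_2 = -wx²(L-x)²/(24EI) = -(-6)·(12/5)²·(4-(12/5))²/(24·5000) = 288/390625 m
Load 3 — applied couple M₀=13 kN·m at a=1 m (b=L-a=3):
  y_3 = (R_Ax³/6 - M_Ax²/2 - M₀(x-a)²/2)/EI  [x>a] with R_A=117/32, M_A=-39/16 = ((117/32)·(12/5)³/6 - (-39/16)·(12/5)²/2 - 13·((12/5)-1)²/2)/5000 = 169/312500 m
Superposition: y = Σ y_i = 4939/3125000 m ≈ 0.001580 m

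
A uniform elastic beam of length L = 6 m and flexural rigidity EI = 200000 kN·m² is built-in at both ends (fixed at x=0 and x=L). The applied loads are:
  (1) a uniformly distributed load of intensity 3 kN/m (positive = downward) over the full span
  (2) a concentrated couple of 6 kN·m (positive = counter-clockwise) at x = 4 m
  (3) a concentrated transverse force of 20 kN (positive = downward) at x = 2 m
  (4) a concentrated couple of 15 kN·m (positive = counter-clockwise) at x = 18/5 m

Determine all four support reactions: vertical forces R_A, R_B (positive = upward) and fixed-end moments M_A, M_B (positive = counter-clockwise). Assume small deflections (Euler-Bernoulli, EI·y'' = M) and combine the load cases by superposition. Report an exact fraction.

R_A = 3881/135 kN, M_A = 1511/45 kN·m, R_B = 1249/135 kN, M_B = -724/45 kN·m

Load 1 — uniform load w=3 kN/m over full span:
  R_A = wL/2 = 3·6/2 = 9 kN
  M_A = wL²/12 = 3·6²/12 = 9 kN·m
  R_B = wL/2 = 3·6/2 = 9 kN
  M_B = -wL²/12 = -3·6²/12 = -9 kN·m
Load 2 — applied couple M₀=6 kN·m at a=4 m (b=L-a=2):
  R_A = 6M₀ab/L³ = 6·6·4·2/6³ = 4/3 kN
  M_A = M₀b(2a-b)/L² = 6·2·(2·4-2)/6² = 2 kN·m
  R_B = -6M₀ab/L³ = -6·6·4·2/6³ = -4/3 kN
  M_B = M₀a(2b-a)/L² = 6·4·(2·2-4)/6² = 0 kN·m
Load 3 — point force P=20 kN at a=2 m (b=L-a=4):
  R_A = Pb²(3a+b)/L³ = 20·4²·(3·2+4)/6³ = 400/27 kN
  M_A = Pab²/L² = 20·2·4²/6² = 160/9 kN·m
  R_B = Pa²(a+3b)/L³ = 20·2²·(2+3·4)/6³ = 140/27 kN
  M_B = -Pa²b/L² = -20·2²·4/6² = -80/9 kN·m
Load 4 — applied couple M₀=15 kN·m at a=18/5 m (b=L-a=12/5):
  R_A = 6M₀ab/L³ = 6·15·(18/5)·(12/5)/6³ = 18/5 kN
  M_A = M₀b(2a-b)/L² = 15·(12/5)·(2·(18/5)-(12/5))/6² = 24/5 kN·m
  R_B = -6M₀ab/L³ = -6·15·(18/5)·(12/5)/6³ = -18/5 kN
  M_B = M₀a(2b-a)/L² = 15·(18/5)·(2·(12/5)-(18/5))/6² = 9/5 kN·m
Superposition: R_A = 3881/135 kN, M_A = 1511/45 kN·m, R_B = 1249/135 kN, M_B = -724/45 kN·m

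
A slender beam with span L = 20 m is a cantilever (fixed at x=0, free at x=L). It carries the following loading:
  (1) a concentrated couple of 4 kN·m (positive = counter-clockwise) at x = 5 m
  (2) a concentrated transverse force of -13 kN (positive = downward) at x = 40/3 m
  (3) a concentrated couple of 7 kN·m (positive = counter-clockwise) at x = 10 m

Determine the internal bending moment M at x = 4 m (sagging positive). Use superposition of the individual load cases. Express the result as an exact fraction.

M(4) = 397/3 kN·m

Load 1 — applied couple M₀=4 kN·m at a=5 m (b=L-a=15):
  M_1 = M₀  [x≤a] = 4 = 4 kN·m
Load 2 — point force P=-13 kN at a=40/3 m (b=L-a=20/3):
  M_2 = -P(a-x)  [x≤a] = -(-13)·((40/3)-4) = 364/3 kN·m
Load 3 — applied couple M₀=7 kN·m at a=10 m (b=L-a=10):
  M_3 = M₀  [x≤a] = 7 = 7 kN·m
Superposition: M = Σ M_i = 397/3 kN·m ≈ 132.333333 kN·m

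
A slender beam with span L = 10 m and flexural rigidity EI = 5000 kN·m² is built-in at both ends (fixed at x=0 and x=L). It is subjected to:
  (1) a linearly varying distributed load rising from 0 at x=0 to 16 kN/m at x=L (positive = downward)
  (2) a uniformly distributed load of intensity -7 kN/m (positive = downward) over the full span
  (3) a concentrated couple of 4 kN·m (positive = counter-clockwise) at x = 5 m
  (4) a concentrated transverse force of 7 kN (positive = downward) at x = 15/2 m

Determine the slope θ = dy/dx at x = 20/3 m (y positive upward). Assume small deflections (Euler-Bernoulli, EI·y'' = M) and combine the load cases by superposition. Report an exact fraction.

θ(20/3) = 413/388800 rad

Load 1 — triangular load w₀=16 kN/m (0→w₀ over full span):
  θ_1 = -w₀(2x(L-x)(L-2x)(x+2L)+x²(L-x)²)/(120LEI) = -16·(2·(20/3)·(10-(20/3))·(10-2·(20/3))·((20/3)+2·10)+(20/3)²·(10-(20/3))²)/(120·10·5000) = 56/6075 rad
Load 2 — uniform load w=-7 kN/m over full span:
  θ_2 = -wx(L-x)(L-2x)/(12EI) = -(-7)·(20/3)·(10-(20/3))·(10-2·(20/3))/(12·5000) = -7/810 rad
Load 3 — applied couple M₀=4 kN·m at a=5 m (b=L-a=5):
  θ_3 = (R_Ax²/2 - M_Ax - M₀(x-a))/EI  [x>a] with R_A=3/5, M_A=1 = ((3/5)·(20/3)²/2 - 1·(20/3) - 4·((20/3)-5))/5000 = 0 rad
Load 4 — point force P=7 kN at a=15/2 m (b=L-a=5/2):
  θ_4 = -Pb²x(2aL-(3a+b)x)/(2L³EI)  [x≤a] = -7·(5/2)²·(20/3)·(2·(15/2)·10-(3·(15/2)+(5/2))·(20/3))/(2·10³·5000) = 7/14400 rad
Superposition: θ = Σ θ_i = 413/388800 rad ≈ 0.001062 rad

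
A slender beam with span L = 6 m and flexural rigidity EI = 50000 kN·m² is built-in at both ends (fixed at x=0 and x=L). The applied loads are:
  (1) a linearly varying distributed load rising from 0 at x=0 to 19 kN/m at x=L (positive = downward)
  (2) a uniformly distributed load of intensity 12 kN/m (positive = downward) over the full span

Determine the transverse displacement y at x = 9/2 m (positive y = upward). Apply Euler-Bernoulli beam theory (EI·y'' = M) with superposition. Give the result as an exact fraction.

y(9/2) = -109107/128000000 m

Load 1 — triangular load w₀=19 kN/m (0→w₀ over full span):
  y_1 = -w₀x²(L-x)²(x+2L)/(120LEI) = -19·(9/2)²·(6-(9/2))²·((9/2)+2·6)/(120·6·50000) = -50787/128000000 m
Load 2 — uniform load w=12 kN/m over full span:
  y_2 = -wx²(L-x)²/(24EI) = -12·(9/2)²·(6-(9/2))²/(24·50000) = -729/1600000 m
Superposition: y = Σ y_i = -109107/128000000 m ≈ -0.000852 m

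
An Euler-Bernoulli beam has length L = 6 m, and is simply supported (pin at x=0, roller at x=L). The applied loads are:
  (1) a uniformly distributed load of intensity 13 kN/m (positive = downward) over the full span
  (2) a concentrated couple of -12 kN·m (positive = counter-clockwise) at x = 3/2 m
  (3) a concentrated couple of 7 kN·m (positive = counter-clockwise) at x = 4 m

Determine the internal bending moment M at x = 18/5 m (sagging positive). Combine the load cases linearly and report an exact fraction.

M(18/5) = 1629/25 kN·m

Load 1 — uniform load w=13 kN/m over full span:
  M_1 = wx(L-x)/2 = 13·(18/5)·(6-(18/5))/2 = 1404/25 kN·m
Load 2 — applied couple M₀=-12 kN·m at a=3/2 m (b=L-a=9/2):
  M_2 = M₀x/L - M₀  [x>a] = (-12)·(18/5)/6 - (-12) = 24/5 kN·m
Load 3 — applied couple M₀=7 kN·m at a=4 m (b=L-a=2):
  M_3 = M₀x/L  [x≤a] = 7·(18/5)/6 = 21/5 kN·m
Superposition: M = Σ M_i = 1629/25 kN·m ≈ 65.160000 kN·m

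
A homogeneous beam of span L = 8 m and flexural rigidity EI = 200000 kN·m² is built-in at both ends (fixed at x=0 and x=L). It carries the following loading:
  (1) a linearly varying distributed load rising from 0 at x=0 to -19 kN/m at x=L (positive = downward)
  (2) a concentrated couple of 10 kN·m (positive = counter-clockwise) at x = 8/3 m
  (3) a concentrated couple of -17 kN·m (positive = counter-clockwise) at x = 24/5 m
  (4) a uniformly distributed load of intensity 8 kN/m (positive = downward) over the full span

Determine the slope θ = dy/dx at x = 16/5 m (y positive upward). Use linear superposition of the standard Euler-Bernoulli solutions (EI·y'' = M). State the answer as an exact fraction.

θ(16/5) = 93/1562500 rad

Load 1 — triangular load w₀=-19 kN/m (0→w₀ over full span):
  θ_1 = -w₀(2x(L-x)(L-2x)(x+2L)+x²(L-x)²)/(120LEI) = -(-19)·(2·(16/5)·(8-(16/5))·(8-2·(16/5))·((16/5)+2·8)+(16/5)²·(8-(16/5))²)/(120·8·200000) = 228/1953125 rad
Load 2 — applied couple M₀=10 kN·m at a=8/3 m (b=L-a=16/3):
  θ_2 = (R_Ax²/2 - M_Ax - M₀(x-a))/EI  [x>a] with R_A=5/3, M_A=0 = ((5/3)·(16/5)²/2 - 0·(16/5) - 10·((16/5)-(8/3)))/200000 = 1/62500 rad
Load 3 — applied couple M₀=-17 kN·m at a=24/5 m (b=L-a=16/5):
  θ_3 = (R_Ax²/2 - M_Ax)/EI  [x≤a] with R_A=-153/50, M_A=-136/25 = ((-153/50)·(16/5)²/2 - (-136/25)·(16/5))/200000 = 17/1953125 rad
Load 4 — uniform load w=8 kN/m over full span:
  θ_4 = -wx(L-x)(L-2x)/(12EI) = -8·(16/5)·(8-(16/5))·(8-2·(16/5))/(12·200000) = -32/390625 rad
Superposition: θ = Σ θ_i = 93/1562500 rad ≈ 0.000060 rad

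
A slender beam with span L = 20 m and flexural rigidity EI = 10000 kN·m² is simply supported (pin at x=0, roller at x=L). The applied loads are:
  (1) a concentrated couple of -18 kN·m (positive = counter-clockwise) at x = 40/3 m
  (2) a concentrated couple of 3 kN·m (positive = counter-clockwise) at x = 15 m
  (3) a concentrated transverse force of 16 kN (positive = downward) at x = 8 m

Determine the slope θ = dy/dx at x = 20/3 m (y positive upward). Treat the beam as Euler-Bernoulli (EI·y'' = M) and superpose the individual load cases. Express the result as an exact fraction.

Load 1 — applied couple M₀=-18 kN·m at a=40/3 m (b=L-a=20/3):
  θ_1 = (M₀x²/(2L)+C₁)/EI  [x≤a] with C₁=M₀(3b²-L²)/(6L)=40 = ((-18)·(20/3)²/(2·20)+40)/10000 = 1/500 rad
Load 2 — applied couple M₀=3 kN·m at a=15 m (b=L-a=5):
  θ_2 = (M₀x²/(2L)+C₁)/EI  [x≤a] with C₁=M₀(3b²-L²)/(6L)=-65/8 = (3·(20/3)²/(2·20)+(-65/8))/10000 = -23/48000 rad
Load 3 — point force P=16 kN at a=8 m (b=L-a=12):
  θ_3 = -Pb(L²-b²-3x²)/(6LEI)  [x≤a] = -16·12·(20²-12²-3·(20/3)²)/(6·20·10000) = -184/9375 rad
Superposition: θ = Σ θ_i = -21727/1200000 rad ≈ -0.018106 rad

θ(20/3) = -21727/1200000 rad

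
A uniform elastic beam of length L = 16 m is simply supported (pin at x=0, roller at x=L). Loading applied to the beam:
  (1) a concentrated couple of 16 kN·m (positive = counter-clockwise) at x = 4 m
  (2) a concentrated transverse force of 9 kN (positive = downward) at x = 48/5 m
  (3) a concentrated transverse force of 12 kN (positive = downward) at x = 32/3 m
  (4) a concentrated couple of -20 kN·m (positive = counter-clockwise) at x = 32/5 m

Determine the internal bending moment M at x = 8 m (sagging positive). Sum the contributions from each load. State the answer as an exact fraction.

Load 1 — applied couple M₀=16 kN·m at a=4 m (b=L-a=12):
  M_1 = M₀x/L - M₀  [x>a] = 16·8/16 - 16 = -8 kN·m
Load 2 — point force P=9 kN at a=48/5 m (b=L-a=32/5):
  M_2 = Pbx/L  [x≤a] = 9·(32/5)·8/16 = 144/5 kN·m
Load 3 — point force P=12 kN at a=32/3 m (b=L-a=16/3):
  M_3 = Pbx/L  [x≤a] = 12·(16/3)·8/16 = 32 kN·m
Load 4 — applied couple M₀=-20 kN·m at a=32/5 m (b=L-a=48/5):
  M_4 = M₀x/L - M₀  [x>a] = (-20)·8/16 - (-20) = 10 kN·m
Superposition: M = Σ M_i = 314/5 kN·m ≈ 62.800000 kN·m

M(8) = 314/5 kN·m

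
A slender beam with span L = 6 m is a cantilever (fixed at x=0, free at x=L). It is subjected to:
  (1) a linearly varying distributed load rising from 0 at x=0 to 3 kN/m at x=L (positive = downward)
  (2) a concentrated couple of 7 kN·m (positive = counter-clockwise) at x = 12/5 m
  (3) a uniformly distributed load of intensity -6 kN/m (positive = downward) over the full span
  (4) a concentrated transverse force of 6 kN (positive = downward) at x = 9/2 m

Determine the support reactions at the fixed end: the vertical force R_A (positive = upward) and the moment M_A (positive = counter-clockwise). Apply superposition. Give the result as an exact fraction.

R_A = -21 kN, M_A = -52 kN·m

Load 1 — triangular load w₀=3 kN/m (0→w₀ over full span):
  R_A = w₀L/2 = 3·6/2 = 9 kN
  M_A = w₀L²/3 = 3·6²/3 = 36 kN·m
Load 2 — applied couple M₀=7 kN·m at a=12/5 m (b=L-a=18/5):
  R_A = 0 kN
  M_A = -M₀ = -7 kN·m
Load 3 — uniform load w=-6 kN/m over full span:
  R_A = wL = (-6)·6 = -36 kN
  M_A = wL²/2 = (-6)·6²/2 = -108 kN·m
Load 4 — point force P=6 kN at a=9/2 m (b=L-a=3/2):
  R_A = P = 6 kN
  M_A = Pa = 6·(9/2) = 27 kN·m
Superposition: R_A = -21 kN, M_A = -52 kN·m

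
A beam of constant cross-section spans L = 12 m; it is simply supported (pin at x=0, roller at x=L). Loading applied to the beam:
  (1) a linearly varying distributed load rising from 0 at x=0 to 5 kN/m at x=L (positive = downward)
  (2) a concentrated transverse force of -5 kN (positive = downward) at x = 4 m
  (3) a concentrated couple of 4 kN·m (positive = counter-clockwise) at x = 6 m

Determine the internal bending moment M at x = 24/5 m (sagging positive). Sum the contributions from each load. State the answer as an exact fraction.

Load 1 — triangular load w₀=5 kN/m (0→w₀ over full span):
  M_1 = w₀Lx/6 - w₀x³/(6L) = 5·12·(24/5)/6 - 5·(24/5)³/(6·12) = 1008/25 kN·m
Load 2 — point force P=-5 kN at a=4 m (b=L-a=8):
  M_2 = Pa(L-x)/L  [x>a] = (-5)·4·(12-(24/5))/12 = -12 kN·m
Load 3 — applied couple M₀=4 kN·m at a=6 m (b=L-a=6):
  M_3 = M₀x/L  [x≤a] = 4·(24/5)/12 = 8/5 kN·m
Superposition: M = Σ M_i = 748/25 kN·m ≈ 29.920000 kN·m

M(24/5) = 748/25 kN·m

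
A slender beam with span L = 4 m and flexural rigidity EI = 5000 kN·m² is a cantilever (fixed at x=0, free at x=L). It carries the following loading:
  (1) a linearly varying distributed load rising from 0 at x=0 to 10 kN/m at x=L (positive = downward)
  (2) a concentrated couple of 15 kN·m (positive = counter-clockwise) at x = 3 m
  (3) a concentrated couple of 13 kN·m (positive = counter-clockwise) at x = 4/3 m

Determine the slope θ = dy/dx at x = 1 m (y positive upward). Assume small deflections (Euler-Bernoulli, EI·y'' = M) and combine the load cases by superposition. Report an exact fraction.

θ(1) = -247/80000 rad

Load 1 — triangular load w₀=10 kN/m (0→w₀ over full span):
  θ_1 = (w₀Lx²/4-w₀L²x/3-w₀x⁴/(24L))/EI = (10·4·1²/4-10·4²·1/3-10·1⁴/(24·4))/5000 = -139/16000 rad
Load 2 — applied couple M₀=15 kN·m at a=3 m (b=L-a=1):
  θ_2 = M₀x/EI  [x≤a] = 15·1/5000 = 3/1000 rad
Load 3 — applied couple M₀=13 kN·m at a=4/3 m (b=L-a=8/3):
  θ_3 = M₀x/EI  [x≤a] = 13·1/5000 = 13/5000 rad
Superposition: θ = Σ θ_i = -247/80000 rad ≈ -0.003087 rad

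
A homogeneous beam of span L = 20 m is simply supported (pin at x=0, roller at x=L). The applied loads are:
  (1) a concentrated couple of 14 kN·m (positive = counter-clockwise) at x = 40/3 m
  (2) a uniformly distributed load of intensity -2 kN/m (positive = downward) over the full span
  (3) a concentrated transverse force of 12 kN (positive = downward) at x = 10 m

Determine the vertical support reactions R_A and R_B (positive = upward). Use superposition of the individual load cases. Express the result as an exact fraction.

R_A = -133/10 kN, R_B = -147/10 kN

Load 1 — applied couple M₀=14 kN·m at a=40/3 m (b=L-a=20/3):
  R_A = M₀/L = 14/20 = 7/10 kN
  R_B = -M₀/L = -14/20 = -7/10 kN
Load 2 — uniform load w=-2 kN/m over full span:
  R_A = wL/2 = (-2)·20/2 = -20 kN
  R_B = wL/2 = (-2)·20/2 = -20 kN
Load 3 — point force P=12 kN at a=10 m (b=L-a=10):
  R_A = Pb/L = 12·10/20 = 6 kN
  R_B = Pa/L = 12·10/20 = 6 kN
Superposition: R_A = -133/10 kN, R_B = -147/10 kN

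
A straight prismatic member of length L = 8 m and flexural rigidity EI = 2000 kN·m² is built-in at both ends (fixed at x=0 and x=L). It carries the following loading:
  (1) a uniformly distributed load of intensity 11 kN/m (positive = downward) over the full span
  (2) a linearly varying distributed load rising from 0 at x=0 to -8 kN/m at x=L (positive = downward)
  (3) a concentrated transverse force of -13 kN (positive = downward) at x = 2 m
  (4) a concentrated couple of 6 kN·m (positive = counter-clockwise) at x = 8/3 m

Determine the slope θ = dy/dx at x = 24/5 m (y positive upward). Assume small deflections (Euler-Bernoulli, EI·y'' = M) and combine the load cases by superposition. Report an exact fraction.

θ(24/5) = 2967/625000 rad

Load 1 — uniform load w=11 kN/m over full span:
  θ_1 = -wx(L-x)(L-2x)/(12EI) = -11·(24/5)·(8-(24/5))·(8-2·(24/5))/(12·2000) = 176/15625 rad
Load 2 — triangular load w₀=-8 kN/m (0→w₀ over full span):
  θ_2 = -w₀(2x(L-x)(L-2x)(x+2L)+x²(L-x)²)/(120LEI) = -(-8)·(2·(24/5)·(8-(24/5))·(8-2·(24/5))·((24/5)+2·8)+(24/5)²·(8-(24/5))²)/(120·8·2000) = -256/78125 rad
Load 3 — point force P=-13 kN at a=2 m (b=L-a=6):
  θ_3 = Pa²(L-x)(2bL-(3b+a)(L-x))/(2L³EI)  [x>a] = (-13)·2²·(8-(24/5))·(2·6·8-(3·6+2)·(8-(24/5)))/(2·8³·2000) = -13/5000 rad
Load 4 — applied couple M₀=6 kN·m at a=8/3 m (b=L-a=16/3):
  θ_4 = (R_Ax²/2 - M_Ax - M₀(x-a))/EI  [x>a] with R_A=1, M_A=0 = (1·(24/5)²/2 - 0·(24/5) - 6·((24/5)-(8/3)))/2000 = -2/3125 rad
Superposition: θ = Σ θ_i = 2967/625000 rad ≈ 0.004747 rad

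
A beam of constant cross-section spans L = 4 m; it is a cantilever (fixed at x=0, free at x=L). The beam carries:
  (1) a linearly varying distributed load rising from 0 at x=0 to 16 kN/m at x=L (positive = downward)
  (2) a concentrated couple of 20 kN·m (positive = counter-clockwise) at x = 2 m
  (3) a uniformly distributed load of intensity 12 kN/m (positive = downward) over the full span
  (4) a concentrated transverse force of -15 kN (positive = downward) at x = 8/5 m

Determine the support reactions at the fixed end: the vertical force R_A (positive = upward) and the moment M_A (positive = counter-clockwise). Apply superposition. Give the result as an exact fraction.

Load 1 — triangular load w₀=16 kN/m (0→w₀ over full span):
  R_A = w₀L/2 = 16·4/2 = 32 kN
  M_A = w₀L²/3 = 16·4²/3 = 256/3 kN·m
Load 2 — applied couple M₀=20 kN·m at a=2 m (b=L-a=2):
  R_A = 0 kN
  M_A = -M₀ = -20 kN·m
Load 3 — uniform load w=12 kN/m over full span:
  R_A = wL = 12·4 = 48 kN
  M_A = wL²/2 = 12·4²/2 = 96 kN·m
Load 4 — point force P=-15 kN at a=8/5 m (b=L-a=12/5):
  R_A = P = (-15) = -15 kN
  M_A = Pa = (-15)·(8/5) = -24 kN·m
Superposition: R_A = 65 kN, M_A = 412/3 kN·m

R_A = 65 kN, M_A = 412/3 kN·m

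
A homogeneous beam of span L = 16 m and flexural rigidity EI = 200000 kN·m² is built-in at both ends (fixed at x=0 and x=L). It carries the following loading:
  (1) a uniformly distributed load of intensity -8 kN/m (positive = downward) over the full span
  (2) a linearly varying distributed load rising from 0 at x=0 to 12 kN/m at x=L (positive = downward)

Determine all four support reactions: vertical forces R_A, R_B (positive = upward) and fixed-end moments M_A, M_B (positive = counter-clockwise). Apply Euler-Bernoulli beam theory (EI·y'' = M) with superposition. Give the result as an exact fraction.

Load 1 — uniform load w=-8 kN/m over full span:
  R_A = wL/2 = (-8)·16/2 = -64 kN
  M_A = wL²/12 = (-8)·16²/12 = -512/3 kN·m
  R_B = wL/2 = (-8)·16/2 = -64 kN
  M_B = -wL²/12 = -(-8)·16²/12 = 512/3 kN·m
Load 2 — triangular load w₀=12 kN/m (0→w₀ over full span):
  R_A = 3w₀L/20 = 3·12·16/20 = 144/5 kN
  M_A = w₀L²/30 = 12·16²/30 = 512/5 kN·m
  R_B = 7w₀L/20 = 7·12·16/20 = 336/5 kN
  M_B = -w₀L²/20 = -12·16²/20 = -768/5 kN·m
Superposition: R_A = -176/5 kN, M_A = -1024/15 kN·m, R_B = 16/5 kN, M_B = 256/15 kN·m

R_A = -176/5 kN, M_A = -1024/15 kN·m, R_B = 16/5 kN, M_B = 256/15 kN·m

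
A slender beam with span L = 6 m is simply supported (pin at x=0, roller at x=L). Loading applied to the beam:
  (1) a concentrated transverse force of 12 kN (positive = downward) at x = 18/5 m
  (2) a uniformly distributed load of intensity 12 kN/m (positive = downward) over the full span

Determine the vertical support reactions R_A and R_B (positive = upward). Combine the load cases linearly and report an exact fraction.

Load 1 — point force P=12 kN at a=18/5 m (b=L-a=12/5):
  R_A = Pb/L = 12·(12/5)/6 = 24/5 kN
  R_B = Pa/L = 12·(18/5)/6 = 36/5 kN
Load 2 — uniform load w=12 kN/m over full span:
  R_A = wL/2 = 12·6/2 = 36 kN
  R_B = wL/2 = 12·6/2 = 36 kN
Superposition: R_A = 204/5 kN, R_B = 216/5 kN

R_A = 204/5 kN, R_B = 216/5 kN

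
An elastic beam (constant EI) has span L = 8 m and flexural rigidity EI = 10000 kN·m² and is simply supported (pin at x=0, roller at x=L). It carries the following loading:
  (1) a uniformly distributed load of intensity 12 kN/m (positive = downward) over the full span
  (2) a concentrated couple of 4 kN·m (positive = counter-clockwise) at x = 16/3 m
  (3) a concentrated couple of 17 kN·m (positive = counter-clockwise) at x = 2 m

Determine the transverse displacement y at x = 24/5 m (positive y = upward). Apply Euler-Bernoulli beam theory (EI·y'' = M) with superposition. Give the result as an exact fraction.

y(24/5) = -267191/4687500 m

Load 1 — uniform load w=12 kN/m over full span:
  y_1 = -wx(L³-2Lx²+x³)/(24EI) = -12·(24/5)·(8³-2·8·(24/5)²+(24/5)³)/(24·10000) = -23808/390625 m
Load 2 — applied couple M₀=4 kN·m at a=16/3 m (b=L-a=8/3):
  y_2 = (M₀x³/(6L)+C₁x)/EI  [x≤a] with C₁=M₀(3b²-L²)/(6L)=-32/9 = (4·(24/5)³/(6·8)+(-32/9)·(24/5))/10000 = -184/234375 m
Load 3 — applied couple M₀=17 kN·m at a=2 m (b=L-a=6):
  y_3 = (M₀x³/(6L)-M₀(x-a)²/2+C₁x)/EI  [x>a] with C₁=M₀(3b²-L²)/(6L)=187/12 = (17·(24/5)³/(6·8)-17·((24/5)-2)²/2+(187/12)·(24/5))/10000 = 1479/312500 m
Superposition: y = Σ y_i = -267191/4687500 m ≈ -0.057001 m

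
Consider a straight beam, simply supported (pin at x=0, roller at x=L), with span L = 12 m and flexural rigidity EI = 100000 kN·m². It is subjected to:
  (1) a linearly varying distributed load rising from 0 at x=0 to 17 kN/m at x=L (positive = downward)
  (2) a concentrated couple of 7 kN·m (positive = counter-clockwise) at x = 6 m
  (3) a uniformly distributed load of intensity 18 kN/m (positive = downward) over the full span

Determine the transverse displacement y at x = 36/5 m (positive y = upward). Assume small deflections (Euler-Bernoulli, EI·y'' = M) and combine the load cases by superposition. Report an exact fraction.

Load 1 — triangular load w₀=17 kN/m (0→w₀ over full span):
  y_1 = -w₀x(7L⁴-10L²x²+3x⁴)/(360LEI) = -17·(36/5)·(7·12⁴-10·12²·(36/5)²+3·(36/5)⁴)/(360·12·100000) = -1086912/48828125 m
Load 2 — applied couple M₀=7 kN·m at a=6 m (b=L-a=6):
  y_2 = (M₀x³/(6L)-M₀(x-a)²/2+C₁x)/EI  [x>a] with C₁=M₀(3b²-L²)/(6L)=-7/2 = (7·(36/5)³/(6·12)-7·((36/5)-6)²/2+(-7/2)·(36/5))/100000 = 189/3125000 m
Load 3 — uniform load w=18 kN/m over full span:
  y_3 = -wx(L³-2Lx²+x³)/(24EI) = -18·(36/5)·(12³-2·12·(36/5)²+(36/5)³)/(24·100000) = -90396/1953125 m
Superposition: y = Σ y_i = -26750871/390625000 m ≈ -0.068482 m

y(36/5) = -26750871/390625000 m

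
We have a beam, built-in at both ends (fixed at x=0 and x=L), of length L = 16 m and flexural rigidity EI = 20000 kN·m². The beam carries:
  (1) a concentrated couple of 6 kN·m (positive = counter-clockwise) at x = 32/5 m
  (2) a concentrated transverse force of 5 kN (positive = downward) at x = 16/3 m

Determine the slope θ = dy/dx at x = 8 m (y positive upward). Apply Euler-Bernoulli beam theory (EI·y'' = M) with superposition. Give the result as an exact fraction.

θ(8) = 331/843750 rad

Load 1 — applied couple M₀=6 kN·m at a=32/5 m (b=L-a=48/5):
  θ_1 = (R_Ax²/2 - M_Ax - M₀(x-a))/EI  [x>a] with R_A=27/50, M_A=18/25 = ((27/50)·8²/2 - (18/25)·8 - 6·(8-(32/5)))/20000 = 3/31250 rad
Load 2 — point force P=5 kN at a=16/3 m (b=L-a=32/3):
  θ_2 = Pa²(L-x)(2bL-(3b+a)(L-x))/(2L³EI)  [x>a] = 5·(16/3)²·(16-8)·(2·(32/3)·16-(3·(32/3)+(16/3))·(16-8))/(2·16³·20000) = 1/3375 rad
Superposition: θ = Σ θ_i = 331/843750 rad ≈ 0.000392 rad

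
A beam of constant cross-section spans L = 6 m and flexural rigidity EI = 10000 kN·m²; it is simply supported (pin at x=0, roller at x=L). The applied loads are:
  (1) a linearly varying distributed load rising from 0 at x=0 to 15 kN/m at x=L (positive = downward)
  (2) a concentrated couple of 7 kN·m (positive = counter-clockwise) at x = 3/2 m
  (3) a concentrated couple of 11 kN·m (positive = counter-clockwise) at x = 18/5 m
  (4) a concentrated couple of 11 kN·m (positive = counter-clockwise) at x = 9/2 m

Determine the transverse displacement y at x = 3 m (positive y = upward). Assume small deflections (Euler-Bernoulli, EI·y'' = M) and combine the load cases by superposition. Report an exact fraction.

y(3) = -56889/4000000 m

Load 1 — triangular load w₀=15 kN/m (0→w₀ over full span):
  y_1 = -w₀x(7L⁴-10L²x²+3x⁴)/(360LEI) = -15·3·(7·6⁴-10·6²·3²+3·3⁴)/(360·6·10000) = -81/6400 m
Load 2 — applied couple M₀=7 kN·m at a=3/2 m (b=L-a=9/2):
  y_2 = (M₀x³/(6L)-M₀(x-a)²/2+C₁x)/EI  [x>a] with C₁=M₀(3b²-L²)/(6L)=77/16 = (7·3³/(6·6)-7·(3-(3/2))²/2+(77/16)·3)/10000 = 189/160000 m
Load 3 — applied couple M₀=11 kN·m at a=18/5 m (b=L-a=12/5):
  y_3 = (M₀x³/(6L)+C₁x)/EI  [x≤a] with C₁=M₀(3b²-L²)/(6L)=-143/25 = (11·3³/(6·6)+(-143/25)·3)/10000 = -891/1000000 m
Load 4 — applied couple M₀=11 kN·m at a=9/2 m (b=L-a=3/2):
  y_4 = (M₀x³/(6L)+C₁x)/EI  [x≤a] with C₁=M₀(3b²-L²)/(6L)=-143/16 = (11·3³/(6·6)+(-143/16)·3)/10000 = -297/160000 m
Superposition: y = Σ y_i = -56889/4000000 m ≈ -0.014222 m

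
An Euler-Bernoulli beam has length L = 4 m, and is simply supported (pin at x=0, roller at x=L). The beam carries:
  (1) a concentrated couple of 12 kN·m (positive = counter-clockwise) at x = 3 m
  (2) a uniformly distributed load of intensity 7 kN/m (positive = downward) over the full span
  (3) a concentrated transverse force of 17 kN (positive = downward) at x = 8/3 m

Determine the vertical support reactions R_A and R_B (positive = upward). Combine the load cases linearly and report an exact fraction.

R_A = 68/3 kN, R_B = 67/3 kN

Load 1 — applied couple M₀=12 kN·m at a=3 m (b=L-a=1):
  R_A = M₀/L = 12/4 = 3 kN
  R_B = -M₀/L = -12/4 = -3 kN
Load 2 — uniform load w=7 kN/m over full span:
  R_A = wL/2 = 7·4/2 = 14 kN
  R_B = wL/2 = 7·4/2 = 14 kN
Load 3 — point force P=17 kN at a=8/3 m (b=L-a=4/3):
  R_A = Pb/L = 17·(4/3)/4 = 17/3 kN
  R_B = Pa/L = 17·(8/3)/4 = 34/3 kN
Superposition: R_A = 68/3 kN, R_B = 67/3 kN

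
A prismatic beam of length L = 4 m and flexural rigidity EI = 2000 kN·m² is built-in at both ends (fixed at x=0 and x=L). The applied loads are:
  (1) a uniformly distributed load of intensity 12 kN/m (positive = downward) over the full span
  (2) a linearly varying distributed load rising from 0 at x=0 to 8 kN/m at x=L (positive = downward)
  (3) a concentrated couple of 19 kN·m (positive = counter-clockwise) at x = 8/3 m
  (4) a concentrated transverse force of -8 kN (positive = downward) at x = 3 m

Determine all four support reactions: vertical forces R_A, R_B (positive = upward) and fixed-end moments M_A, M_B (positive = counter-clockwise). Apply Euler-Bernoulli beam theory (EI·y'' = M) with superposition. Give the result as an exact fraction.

Load 1 — uniform load w=12 kN/m over full span:
  R_A = wL/2 = 12·4/2 = 24 kN
  M_A = wL²/12 = 12·4²/12 = 16 kN·m
  R_B = wL/2 = 12·4/2 = 24 kN
  M_B = -wL²/12 = -12·4²/12 = -16 kN·m
Load 2 — triangular load w₀=8 kN/m (0→w₀ over full span):
  R_A = 3w₀L/20 = 3·8·4/20 = 24/5 kN
  M_A = w₀L²/30 = 8·4²/30 = 64/15 kN·m
  R_B = 7w₀L/20 = 7·8·4/20 = 56/5 kN
  M_B = -w₀L²/20 = -8·4²/20 = -32/5 kN·m
Load 3 — applied couple M₀=19 kN·m at a=8/3 m (b=L-a=4/3):
  R_A = 6M₀ab/L³ = 6·19·(8/3)·(4/3)/4³ = 19/3 kN
  M_A = M₀b(2a-b)/L² = 19·(4/3)·(2·(8/3)-(4/3))/4² = 19/3 kN·m
  R_B = -6M₀ab/L³ = -6·19·(8/3)·(4/3)/4³ = -19/3 kN
  M_B = M₀a(2b-a)/L² = 19·(8/3)·(2·(4/3)-(8/3))/4² = 0 kN·m
Load 4 — point force P=-8 kN at a=3 m (b=L-a=1):
  R_A = Pb²(3a+b)/L³ = (-8)·1²·(3·3+1)/4³ = -5/4 kN
  M_A = Pab²/L² = (-8)·3·1²/4² = -3/2 kN·m
  R_B = Pa²(a+3b)/L³ = (-8)·3²·(3+3·1)/4³ = -27/4 kN
  M_B = -Pa²b/L² = -(-8)·3²·1/4² = 9/2 kN·m
Superposition: R_A = 2033/60 kN, M_A = 251/10 kN·m, R_B = 1327/60 kN, M_B = -179/10 kN·m

R_A = 2033/60 kN, M_A = 251/10 kN·m, R_B = 1327/60 kN, M_B = -179/10 kN·m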